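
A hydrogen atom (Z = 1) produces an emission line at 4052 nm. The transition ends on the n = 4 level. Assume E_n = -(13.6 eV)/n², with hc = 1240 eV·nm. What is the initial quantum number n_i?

The photon energy is ΔE = hc/λ = 1240 / 4052 = 0.3060 eV.
With Z = 1, ΔE = 13.60 × (1/n_f² − 1/n_i²), so 1/n_f² − 1/n_i² = 0.02250.
With n_f = 4: 1/n_i² = 1/16 − 0.02250 = 0.04000, so n_i ≈ 5.00.

n_i = 5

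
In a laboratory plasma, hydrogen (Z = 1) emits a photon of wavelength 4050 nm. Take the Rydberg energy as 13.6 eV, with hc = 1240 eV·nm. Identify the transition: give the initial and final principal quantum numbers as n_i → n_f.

The photon energy is ΔE = hc/λ = 1240 / 4050 = 0.3062 eV.
With Z = 1, ΔE = 13.60 × (1/n_f² − 1/n_i²), so 1/n_f² − 1/n_i² = 0.02251.
Trying n_f = 4 gives 1/n_i² = 0.03999, i.e. n_i ≈ 5; this pair matches.

n_i = 5, n_f = 4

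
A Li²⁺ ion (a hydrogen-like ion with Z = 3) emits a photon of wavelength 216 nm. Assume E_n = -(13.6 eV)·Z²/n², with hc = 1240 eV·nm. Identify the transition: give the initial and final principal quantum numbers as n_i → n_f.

The photon energy is ΔE = hc/λ = 1240 / 216 = 5.741 eV.
With Z = 3, ΔE = 122.4 × (1/n_f² − 1/n_i²), so 1/n_f² − 1/n_i² = 0.04690.
Trying n_f = 4 gives 1/n_i² = 0.01560, i.e. n_i ≈ 8; this pair matches.

n_i = 8, n_f = 4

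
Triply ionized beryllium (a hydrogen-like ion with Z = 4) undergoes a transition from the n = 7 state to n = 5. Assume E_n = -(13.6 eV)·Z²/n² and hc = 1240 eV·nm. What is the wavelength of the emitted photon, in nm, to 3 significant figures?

For Z = 4 the level energies scale as Z², so the effective Rydberg energy is 13.6 × 16 = 217.6 eV.
ΔE = 217.6 × (1/5² − 1/7²) = 217.6 × 0.01959 = 4.263 eV.
λ = hc/ΔE = 1240 / 4.263 = 291 nm.

291 nm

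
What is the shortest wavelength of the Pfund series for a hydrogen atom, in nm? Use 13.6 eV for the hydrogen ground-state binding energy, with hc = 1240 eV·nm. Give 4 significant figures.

The Pfund series has lower level n_f = 5; the series limit corresponds to n_i → ∞.
ΔE_max = 13.6 × 1 / 5² = 0.5440 eV.
λ_min = 1240 / 0.5440 = 2279 nm.

2279 nm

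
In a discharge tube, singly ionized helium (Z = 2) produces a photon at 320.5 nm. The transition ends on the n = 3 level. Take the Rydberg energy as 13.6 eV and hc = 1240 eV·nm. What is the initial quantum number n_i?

The photon energy is ΔE = hc/λ = 1240 / 320.5 = 3.869 eV.
With Z = 2, ΔE = 54.40 × (1/n_f² − 1/n_i²), so 1/n_f² − 1/n_i² = 0.07112.
With n_f = 3: 1/n_i² = 1/9 − 0.07112 = 0.03999, so n_i ≈ 5.00.

n_i = 5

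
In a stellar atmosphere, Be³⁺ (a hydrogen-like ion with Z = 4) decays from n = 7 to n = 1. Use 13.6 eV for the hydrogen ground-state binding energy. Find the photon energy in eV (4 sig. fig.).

The Bohr energies scale as Z², so for Z = 4: E_n = −217.6/n² eV.
E_7 = −217.6/49 = −4.441 eV and E_1 = −217.6/1 = −217.6 eV.
The photon energy is |E_7 − E_1| = 213.2 eV.

213.2 eV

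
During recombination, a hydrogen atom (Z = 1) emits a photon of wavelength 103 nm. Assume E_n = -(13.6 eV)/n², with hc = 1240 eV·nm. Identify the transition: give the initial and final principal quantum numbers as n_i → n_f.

n_i = 3, n_f = 1

The photon energy is ΔE = hc/λ = 1240 / 103 = 12.04 eV.
With Z = 1, ΔE = 13.60 × (1/n_f² − 1/n_i²), so 1/n_f² − 1/n_i² = 0.8852.
Trying n_f = 1 gives 1/n_i² = 0.1148, i.e. n_i ≈ 3; this pair matches.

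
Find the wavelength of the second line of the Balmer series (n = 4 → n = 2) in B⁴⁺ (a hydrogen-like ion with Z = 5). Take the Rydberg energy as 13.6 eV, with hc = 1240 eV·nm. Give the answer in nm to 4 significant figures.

19.45 nm

The Balmer series terminates on n_f = 2; the second line has n_i = 2+2 = 4.
ΔE = 340.0 × (1/2² − 1/4²) = 63.75 eV.
λ = 1240 / 63.75 = 19.45 nm.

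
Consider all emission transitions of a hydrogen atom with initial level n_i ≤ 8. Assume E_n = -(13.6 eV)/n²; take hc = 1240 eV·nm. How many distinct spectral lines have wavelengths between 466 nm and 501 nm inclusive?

1

Enumerate all n_i → n_f pairs with 1 ≤ n_f < n_i ≤ 8 and compute λ = 1240 / [13.6·1·(1/n_f² − 1/n_i²)].
Lines falling in [466, 501] nm: 4→2 (486.3 nm).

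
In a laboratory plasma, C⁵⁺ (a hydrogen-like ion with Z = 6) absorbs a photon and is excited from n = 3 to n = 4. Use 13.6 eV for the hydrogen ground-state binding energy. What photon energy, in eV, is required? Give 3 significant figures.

The Bohr energies scale as Z², so for Z = 6: E_n = −489.6/n² eV.
E_4 = −489.6/16 = −30.60 eV and E_3 = −489.6/9 = −54.40 eV.
The photon energy is |E_4 − E_3| = 23.8 eV.

23.8 eV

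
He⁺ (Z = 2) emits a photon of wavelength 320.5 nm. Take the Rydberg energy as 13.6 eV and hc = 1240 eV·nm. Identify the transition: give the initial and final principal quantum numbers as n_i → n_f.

n_i = 5, n_f = 3

The photon energy is ΔE = hc/λ = 1240 / 320.5 = 3.869 eV.
With Z = 2, ΔE = 54.40 × (1/n_f² − 1/n_i²), so 1/n_f² − 1/n_i² = 0.07112.
Trying n_f = 3 gives 1/n_i² = 0.03999, i.e. n_i ≈ 5; this pair matches.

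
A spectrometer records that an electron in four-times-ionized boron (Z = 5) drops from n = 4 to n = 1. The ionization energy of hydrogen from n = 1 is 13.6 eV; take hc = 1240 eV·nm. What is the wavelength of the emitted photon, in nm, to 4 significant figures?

For Z = 5 the level energies scale as Z², so the effective Rydberg energy is 13.6 × 25 = 340.0 eV.
ΔE = 340.0 × (1/1² − 1/4²) = 340.0 × 0.9375 = 318.8 eV.
λ = hc/ΔE = 1240 / 318.8 = 3.890 nm.

3.890 nm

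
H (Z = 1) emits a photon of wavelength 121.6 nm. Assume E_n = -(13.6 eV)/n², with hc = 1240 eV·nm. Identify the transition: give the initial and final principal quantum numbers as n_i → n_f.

n_i = 2, n_f = 1

The photon energy is ΔE = hc/λ = 1240 / 121.6 = 10.20 eV.
With Z = 1, ΔE = 13.60 × (1/n_f² − 1/n_i²), so 1/n_f² − 1/n_i² = 0.7498.
Trying n_f = 1 gives 1/n_i² = 0.2502, i.e. n_i ≈ 2; this pair matches.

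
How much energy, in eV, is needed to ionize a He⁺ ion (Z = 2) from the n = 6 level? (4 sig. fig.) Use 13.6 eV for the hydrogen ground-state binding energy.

1.511 eV

E_n = −13.6 Z²/n² = −54.40/n² eV for Z = 2.
E_6 = −54.40/36 = −1.511 eV, so ionization (to E = 0) requires 1.511 eV.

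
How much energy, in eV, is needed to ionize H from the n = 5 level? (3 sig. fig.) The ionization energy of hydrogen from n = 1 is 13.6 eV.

E_5 = −13.60/25 = −0.544 eV, so ionization (to E = 0) requires 0.544 eV.

0.544 eV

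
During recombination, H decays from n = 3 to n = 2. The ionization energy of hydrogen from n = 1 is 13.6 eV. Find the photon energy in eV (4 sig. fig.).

E_3 = −13.60/9 = −1.511 eV and E_2 = −13.60/4 = −3.400 eV.
The photon energy is |E_3 − E_2| = 1.889 eV.

1.889 eV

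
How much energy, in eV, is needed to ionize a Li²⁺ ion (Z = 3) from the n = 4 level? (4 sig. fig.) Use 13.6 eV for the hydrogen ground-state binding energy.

7.650 eV

E_n = −13.6 Z²/n² = −122.4/n² eV for Z = 3.
E_4 = −122.4/16 = −7.650 eV, so ionization (to E = 0) requires 7.650 eV.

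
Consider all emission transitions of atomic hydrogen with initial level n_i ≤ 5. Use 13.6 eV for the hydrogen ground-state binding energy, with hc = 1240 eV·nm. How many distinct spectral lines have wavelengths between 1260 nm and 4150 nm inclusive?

3

Enumerate all n_i → n_f pairs with 1 ≤ n_f < n_i ≤ 5 and compute λ = 1240 / [13.6·1·(1/n_f² − 1/n_i²)].
Lines falling in [1260, 4150] nm: 5→3 (1282 nm), 4→3 (1876 nm), 5→4 (4052 nm).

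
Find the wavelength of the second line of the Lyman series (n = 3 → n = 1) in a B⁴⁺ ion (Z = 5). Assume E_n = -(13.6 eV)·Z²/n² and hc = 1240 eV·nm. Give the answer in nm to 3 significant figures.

The Lyman series terminates on n_f = 1; the second line has n_i = 1+2 = 3.
ΔE = 340.0 × (1/1² − 1/3²) = 302.2 eV.
λ = 1240 / 302.2 = 4.10 nm.

4.10 nm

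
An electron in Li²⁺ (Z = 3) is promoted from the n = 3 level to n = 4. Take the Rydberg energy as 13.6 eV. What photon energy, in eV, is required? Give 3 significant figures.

The Bohr energies scale as Z², so for Z = 3: E_n = −122.4/n² eV.
E_4 = −122.4/16 = −7.650 eV and E_3 = −122.4/9 = −13.60 eV.
The photon energy is |E_4 − E_3| = 5.95 eV.

5.95 eV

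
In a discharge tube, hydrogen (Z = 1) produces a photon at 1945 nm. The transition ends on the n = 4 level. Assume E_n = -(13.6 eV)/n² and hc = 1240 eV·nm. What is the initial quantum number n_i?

n_i = 8

The photon energy is ΔE = hc/λ = 1240 / 1945 = 0.6375 eV.
With Z = 1, ΔE = 13.60 × (1/n_f² − 1/n_i²), so 1/n_f² − 1/n_i² = 0.04688.
With n_f = 4: 1/n_i² = 1/16 − 0.04688 = 0.01562, so n_i ≈ 8.00.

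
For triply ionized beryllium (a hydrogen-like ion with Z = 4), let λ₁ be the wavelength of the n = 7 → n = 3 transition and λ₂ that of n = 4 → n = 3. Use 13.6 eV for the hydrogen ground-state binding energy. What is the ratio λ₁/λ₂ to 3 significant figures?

0.536

λ ∝ 1/ΔE ∝ 1/(1/n_f² − 1/n_i²), and the Z² and hc factors cancel in the ratio.
λ₁/λ₂ = (1/3² − 1/4²)/(1/3² − 1/7²) = 0.04861/0.09070 = 0.536.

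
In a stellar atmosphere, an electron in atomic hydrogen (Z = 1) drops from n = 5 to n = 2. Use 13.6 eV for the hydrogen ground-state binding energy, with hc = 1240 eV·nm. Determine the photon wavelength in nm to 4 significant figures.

434.2 nm

ΔE = 13.60 × (1/2² − 1/5²) = 13.60 × 0.2100 = 2.856 eV.
λ = hc/ΔE = 1240 / 2.856 = 434.2 nm.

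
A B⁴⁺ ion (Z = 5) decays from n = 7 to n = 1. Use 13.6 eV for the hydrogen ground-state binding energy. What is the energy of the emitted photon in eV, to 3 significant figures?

333 eV

The Bohr energies scale as Z², so for Z = 5: E_n = −340.0/n² eV.
E_7 = −340.0/49 = −6.939 eV and E_1 = −340.0/1 = −340.0 eV.
The photon energy is |E_7 − E_1| = 333 eV.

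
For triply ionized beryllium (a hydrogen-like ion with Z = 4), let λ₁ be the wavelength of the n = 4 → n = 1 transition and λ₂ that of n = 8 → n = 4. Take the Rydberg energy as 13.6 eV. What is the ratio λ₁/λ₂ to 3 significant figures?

0.0500

λ ∝ 1/ΔE ∝ 1/(1/n_f² − 1/n_i²), and the Z² and hc factors cancel in the ratio.
λ₁/λ₂ = (1/4² − 1/8²)/(1/1² − 1/4²) = 0.04688/0.9375 = 0.0500.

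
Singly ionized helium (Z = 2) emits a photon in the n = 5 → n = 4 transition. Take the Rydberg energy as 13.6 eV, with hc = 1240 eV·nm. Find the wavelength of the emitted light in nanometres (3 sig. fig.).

For Z = 2 the level energies scale as Z², so the effective Rydberg energy is 13.6 × 4 = 54.40 eV.
ΔE = 54.40 × (1/4² − 1/5²) = 54.40 × 0.02250 = 1.224 eV.
λ = hc/ΔE = 1240 / 1.224 = 1010 nm.

1010 nm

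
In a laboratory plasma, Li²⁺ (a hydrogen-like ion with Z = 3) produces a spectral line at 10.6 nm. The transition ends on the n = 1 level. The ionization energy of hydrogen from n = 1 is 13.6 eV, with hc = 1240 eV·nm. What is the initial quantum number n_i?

n_i = 5

The photon energy is ΔE = hc/λ = 1240 / 10.6 = 117.0 eV.
With Z = 3, ΔE = 122.4 × (1/n_f² − 1/n_i²), so 1/n_f² − 1/n_i² = 0.9557.
With n_f = 1: 1/n_i² = 1/1 − 0.9557 = 0.04427, so n_i ≈ 4.75.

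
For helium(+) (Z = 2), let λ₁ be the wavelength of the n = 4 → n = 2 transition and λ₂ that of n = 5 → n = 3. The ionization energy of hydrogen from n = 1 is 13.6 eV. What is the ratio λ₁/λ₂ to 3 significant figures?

0.379

λ ∝ 1/ΔE ∝ 1/(1/n_f² − 1/n_i²), and the Z² and hc factors cancel in the ratio.
λ₁/λ₂ = (1/3² − 1/5²)/(1/2² − 1/4²) = 0.07111/0.1875 = 0.379.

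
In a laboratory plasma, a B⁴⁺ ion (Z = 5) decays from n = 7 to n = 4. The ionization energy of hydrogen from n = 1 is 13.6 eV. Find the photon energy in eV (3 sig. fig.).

The Bohr energies scale as Z², so for Z = 5: E_n = −340.0/n² eV.
E_7 = −340.0/49 = −6.939 eV and E_4 = −340.0/16 = −21.25 eV.
The photon energy is |E_7 − E_4| = 14.3 eV.

14.3 eV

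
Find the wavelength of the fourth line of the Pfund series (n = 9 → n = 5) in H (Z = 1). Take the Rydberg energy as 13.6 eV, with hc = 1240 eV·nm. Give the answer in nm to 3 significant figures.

3300 nm

The Pfund series terminates on n_f = 5; the fourth line has n_i = 5+4 = 9.
ΔE = 13.60 × (1/5² − 1/9²) = 0.3761 eV.
λ = 1240 / 0.3761 = 3300 nm.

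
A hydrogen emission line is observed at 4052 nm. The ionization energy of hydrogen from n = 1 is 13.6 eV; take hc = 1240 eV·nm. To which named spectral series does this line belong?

ΔE = 1240/4052 = 0.3060 eV.
This matches 13.6 × (1/4² − 1/5²), so n_f = 4: the Brackett series.

Brackett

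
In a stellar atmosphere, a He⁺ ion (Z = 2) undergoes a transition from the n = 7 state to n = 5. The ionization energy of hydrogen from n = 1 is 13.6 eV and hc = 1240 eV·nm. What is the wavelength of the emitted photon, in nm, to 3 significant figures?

For Z = 2 the level energies scale as Z², so the effective Rydberg energy is 13.6 × 4 = 54.40 eV.
ΔE = 54.40 × (1/5² − 1/7²) = 54.40 × 0.01959 = 1.066 eV.
λ = hc/ΔE = 1240 / 1.066 = 1160 nm.

1160 nm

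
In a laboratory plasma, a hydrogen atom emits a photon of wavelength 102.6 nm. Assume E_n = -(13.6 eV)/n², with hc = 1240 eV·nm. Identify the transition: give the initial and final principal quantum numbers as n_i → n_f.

The photon energy is ΔE = hc/λ = 1240 / 102.6 = 12.09 eV.
With Z = 1, ΔE = 13.60 × (1/n_f² − 1/n_i²), so 1/n_f² − 1/n_i² = 0.8887.
Trying n_f = 1 gives 1/n_i² = 0.1113, i.e. n_i ≈ 3; this pair matches.

n_i = 3, n_f = 1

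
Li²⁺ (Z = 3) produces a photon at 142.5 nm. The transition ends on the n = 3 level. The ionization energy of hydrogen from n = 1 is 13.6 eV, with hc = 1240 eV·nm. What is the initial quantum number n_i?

The photon energy is ΔE = hc/λ = 1240 / 142.5 = 8.702 eV.
With Z = 3, ΔE = 122.4 × (1/n_f² − 1/n_i²), so 1/n_f² − 1/n_i² = 0.07109.
With n_f = 3: 1/n_i² = 1/9 − 0.07109 = 0.04002, so n_i ≈ 5.00.

n_i = 5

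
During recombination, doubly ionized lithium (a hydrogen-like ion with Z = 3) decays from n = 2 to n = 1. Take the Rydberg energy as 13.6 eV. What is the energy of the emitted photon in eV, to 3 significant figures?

The Bohr energies scale as Z², so for Z = 3: E_n = −122.4/n² eV.
E_2 = −122.4/4 = −30.60 eV and E_1 = −122.4/1 = −122.4 eV.
The photon energy is |E_2 − E_1| = 91.8 eV.

91.8 eV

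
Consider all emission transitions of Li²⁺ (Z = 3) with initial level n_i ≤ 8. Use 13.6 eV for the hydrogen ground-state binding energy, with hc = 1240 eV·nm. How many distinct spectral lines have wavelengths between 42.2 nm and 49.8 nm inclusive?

4

Enumerate all n_i → n_f pairs with 1 ≤ n_f < n_i ≤ 8 and compute λ = 1240 / [13.6·9·(1/n_f² − 1/n_i²)].
Lines falling in [42.2, 49.8] nm: 8→2 (43.22 nm), 7→2 (44.12 nm), 6→2 (45.59 nm), 5→2 (48.24 nm).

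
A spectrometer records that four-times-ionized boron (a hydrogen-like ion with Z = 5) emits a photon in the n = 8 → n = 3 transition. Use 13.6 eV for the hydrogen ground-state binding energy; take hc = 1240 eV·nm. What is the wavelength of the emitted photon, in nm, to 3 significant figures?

For Z = 5 the level energies scale as Z², so the effective Rydberg energy is 13.6 × 25 = 340.0 eV.
ΔE = 340.0 × (1/3² − 1/8²) = 340.0 × 0.09549 = 32.47 eV.
λ = hc/ΔE = 1240 / 32.47 = 38.2 nm.

38.2 nm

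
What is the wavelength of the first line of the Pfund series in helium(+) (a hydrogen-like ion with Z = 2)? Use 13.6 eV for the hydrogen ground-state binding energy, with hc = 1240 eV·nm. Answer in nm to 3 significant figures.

1860 nm

The Pfund series terminates on n_f = 5; the first line has n_i = 5+1 = 6.
ΔE = 54.40 × (1/5² − 1/6²) = 0.6649 eV.
λ = 1240 / 0.6649 = 1860 nm.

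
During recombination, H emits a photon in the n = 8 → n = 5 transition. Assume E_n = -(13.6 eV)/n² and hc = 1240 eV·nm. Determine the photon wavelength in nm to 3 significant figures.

ΔE = 13.60 × (1/5² − 1/8²) = 13.60 × 0.02438 = 0.3315 eV.
λ = hc/ΔE = 1240 / 0.3315 = 3740 nm.

3740 nm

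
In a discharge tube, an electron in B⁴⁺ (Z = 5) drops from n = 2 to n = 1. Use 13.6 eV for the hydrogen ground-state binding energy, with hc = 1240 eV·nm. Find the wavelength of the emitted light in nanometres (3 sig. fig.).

For Z = 5 the level energies scale as Z², so the effective Rydberg energy is 13.6 × 25 = 340.0 eV.
ΔE = 340.0 × (1/1² − 1/2²) = 340.0 × 0.7500 = 255.0 eV.
λ = hc/ΔE = 1240 / 255.0 = 4.86 nm.

4.86 nm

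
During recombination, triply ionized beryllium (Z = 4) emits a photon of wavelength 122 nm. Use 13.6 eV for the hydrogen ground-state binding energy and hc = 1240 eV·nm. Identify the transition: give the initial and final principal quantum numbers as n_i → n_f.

The photon energy is ΔE = hc/λ = 1240 / 122 = 10.16 eV.
With Z = 4, ΔE = 217.6 × (1/n_f² − 1/n_i²), so 1/n_f² − 1/n_i² = 0.04671.
Trying n_f = 4 gives 1/n_i² = 0.01579, i.e. n_i ≈ 8; this pair matches.

n_i = 8, n_f = 4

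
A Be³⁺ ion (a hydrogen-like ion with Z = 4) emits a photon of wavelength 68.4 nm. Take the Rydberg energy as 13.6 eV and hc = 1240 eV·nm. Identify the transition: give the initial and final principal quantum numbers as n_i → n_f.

The photon energy is ΔE = hc/λ = 1240 / 68.4 = 18.13 eV.
With Z = 4, ΔE = 217.6 × (1/n_f² − 1/n_i²), so 1/n_f² − 1/n_i² = 0.08331.
Trying n_f = 3 gives 1/n_i² = 0.02780, i.e. n_i ≈ 6; this pair matches.

n_i = 6, n_f = 3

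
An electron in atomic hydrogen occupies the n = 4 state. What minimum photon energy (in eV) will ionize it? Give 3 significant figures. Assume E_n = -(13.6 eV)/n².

0.850 eV

E_4 = −13.60/16 = −0.850 eV, so ionization (to E = 0) requires 0.850 eV.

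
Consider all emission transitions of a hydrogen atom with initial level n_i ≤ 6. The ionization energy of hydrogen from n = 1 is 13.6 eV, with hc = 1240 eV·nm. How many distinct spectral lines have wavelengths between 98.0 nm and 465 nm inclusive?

Enumerate all n_i → n_f pairs with 1 ≤ n_f < n_i ≤ 6 and compute λ = 1240 / [13.6·1·(1/n_f² − 1/n_i²)].
Lines falling in [98.0, 465] nm: 3→1 (102.6 nm), 2→1 (121.6 nm), 6→2 (410.3 nm), 5→2 (434.2 nm).

4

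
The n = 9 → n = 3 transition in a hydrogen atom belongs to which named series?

The series is set by the lower level: n_f = 3 is the Paschen series.

Paschen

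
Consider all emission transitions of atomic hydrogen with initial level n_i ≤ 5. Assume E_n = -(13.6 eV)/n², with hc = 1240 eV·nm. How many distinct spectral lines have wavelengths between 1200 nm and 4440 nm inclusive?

Enumerate all n_i → n_f pairs with 1 ≤ n_f < n_i ≤ 5 and compute λ = 1240 / [13.6·1·(1/n_f² − 1/n_i²)].
Lines falling in [1200, 4440] nm: 5→3 (1282 nm), 4→3 (1876 nm), 5→4 (4052 nm).

3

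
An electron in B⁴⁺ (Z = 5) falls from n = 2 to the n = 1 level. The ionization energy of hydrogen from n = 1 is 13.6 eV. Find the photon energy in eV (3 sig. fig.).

The Bohr energies scale as Z², so for Z = 5: E_n = −340.0/n² eV.
E_2 = −340.0/4 = −85.00 eV and E_1 = −340.0/1 = −340.0 eV.
The photon energy is |E_2 − E_1| = 255 eV.

255 eV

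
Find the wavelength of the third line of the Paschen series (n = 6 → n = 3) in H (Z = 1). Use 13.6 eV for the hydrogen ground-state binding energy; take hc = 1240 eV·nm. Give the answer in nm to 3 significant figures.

1090 nm

The Paschen series terminates on n_f = 3; the third line has n_i = 3+3 = 6.
ΔE = 13.60 × (1/3² − 1/6²) = 1.133 eV.
λ = 1240 / 1.133 = 1090 nm.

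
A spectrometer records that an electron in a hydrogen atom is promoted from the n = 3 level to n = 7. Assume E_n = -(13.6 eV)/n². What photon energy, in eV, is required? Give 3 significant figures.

E_7 = −13.60/49 = −0.2776 eV and E_3 = −13.60/9 = −1.511 eV.
The photon energy is |E_7 − E_3| = 1.23 eV.

1.23 eV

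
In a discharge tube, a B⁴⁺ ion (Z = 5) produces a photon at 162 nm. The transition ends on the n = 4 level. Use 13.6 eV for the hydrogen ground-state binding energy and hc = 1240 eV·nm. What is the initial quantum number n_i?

The photon energy is ΔE = hc/λ = 1240 / 162 = 7.654 eV.
With Z = 5, ΔE = 340.0 × (1/n_f² − 1/n_i²), so 1/n_f² − 1/n_i² = 0.02251.
With n_f = 4: 1/n_i² = 1/16 − 0.02251 = 0.03999, so n_i ≈ 5.00.

n_i = 5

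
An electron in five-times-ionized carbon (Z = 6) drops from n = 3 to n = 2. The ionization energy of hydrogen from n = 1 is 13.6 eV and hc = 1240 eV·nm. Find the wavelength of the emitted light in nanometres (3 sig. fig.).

For Z = 6 the level energies scale as Z², so the effective Rydberg energy is 13.6 × 36 = 489.6 eV.
ΔE = 489.6 × (1/2² − 1/3²) = 489.6 × 0.1389 = 68.00 eV.
λ = hc/ΔE = 1240 / 68.00 = 18.2 nm.

18.2 nm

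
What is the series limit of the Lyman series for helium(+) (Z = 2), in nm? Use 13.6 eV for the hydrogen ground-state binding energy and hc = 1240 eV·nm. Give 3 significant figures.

22.8 nm

The Lyman series has lower level n_f = 1; the series limit corresponds to n_i → ∞.
ΔE_max = 13.6 × 4 / 1² = 54.40 eV.
λ_min = 1240 / 54.40 = 22.8 nm.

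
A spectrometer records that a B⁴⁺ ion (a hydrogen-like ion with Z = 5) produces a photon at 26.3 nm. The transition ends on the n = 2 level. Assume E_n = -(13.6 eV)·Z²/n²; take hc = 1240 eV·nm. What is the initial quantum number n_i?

The photon energy is ΔE = hc/λ = 1240 / 26.3 = 47.15 eV.
With Z = 5, ΔE = 340.0 × (1/n_f² − 1/n_i²), so 1/n_f² − 1/n_i² = 0.1387.
With n_f = 2: 1/n_i² = 1/4 − 0.1387 = 0.1113, so n_i ≈ 3.00.

n_i = 3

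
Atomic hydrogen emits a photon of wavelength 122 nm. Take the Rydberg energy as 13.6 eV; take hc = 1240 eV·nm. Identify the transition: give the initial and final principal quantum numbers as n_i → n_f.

The photon energy is ΔE = hc/λ = 1240 / 122 = 10.16 eV.
With Z = 1, ΔE = 13.60 × (1/n_f² − 1/n_i²), so 1/n_f² − 1/n_i² = 0.7473.
Trying n_f = 1 gives 1/n_i² = 0.2527, i.e. n_i ≈ 2; this pair matches.

n_i = 2, n_f = 1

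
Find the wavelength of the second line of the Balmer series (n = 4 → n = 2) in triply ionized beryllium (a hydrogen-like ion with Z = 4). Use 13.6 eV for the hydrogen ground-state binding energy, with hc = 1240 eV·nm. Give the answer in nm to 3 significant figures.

The Balmer series terminates on n_f = 2; the second line has n_i = 2+2 = 4.
ΔE = 217.6 × (1/2² − 1/4²) = 40.80 eV.
λ = 1240 / 40.80 = 30.4 nm.

30.4 nm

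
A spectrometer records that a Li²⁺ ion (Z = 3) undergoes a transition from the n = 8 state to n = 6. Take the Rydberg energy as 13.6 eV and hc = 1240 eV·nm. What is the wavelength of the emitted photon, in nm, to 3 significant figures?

834 nm

For Z = 3 the level energies scale as Z², so the effective Rydberg energy is 13.6 × 9 = 122.4 eV.
ΔE = 122.4 × (1/6² − 1/8²) = 122.4 × 0.01215 = 1.488 eV.
λ = hc/ΔE = 1240 / 1.488 = 834 nm.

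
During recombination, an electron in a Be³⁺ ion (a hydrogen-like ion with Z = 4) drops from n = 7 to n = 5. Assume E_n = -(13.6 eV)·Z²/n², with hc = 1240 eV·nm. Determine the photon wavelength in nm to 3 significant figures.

291 nm

For Z = 4 the level energies scale as Z², so the effective Rydberg energy is 13.6 × 16 = 217.6 eV.
ΔE = 217.6 × (1/5² − 1/7²) = 217.6 × 0.01959 = 4.263 eV.
λ = hc/ΔE = 1240 / 4.263 = 291 nm.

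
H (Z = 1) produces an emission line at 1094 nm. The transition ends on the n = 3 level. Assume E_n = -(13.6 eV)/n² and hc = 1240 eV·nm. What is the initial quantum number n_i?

n_i = 6

The photon energy is ΔE = hc/λ = 1240 / 1094 = 1.133 eV.
With Z = 1, ΔE = 13.60 × (1/n_f² − 1/n_i²), so 1/n_f² − 1/n_i² = 0.08334.
With n_f = 3: 1/n_i² = 1/9 − 0.08334 = 0.02777, so n_i ≈ 6.00.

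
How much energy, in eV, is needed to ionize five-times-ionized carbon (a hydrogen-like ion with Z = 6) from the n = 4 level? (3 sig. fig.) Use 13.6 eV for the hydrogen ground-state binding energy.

30.6 eV

E_n = −13.6 Z²/n² = −489.6/n² eV for Z = 6.
E_4 = −489.6/16 = −30.6 eV, so ionization (to E = 0) requires 30.6 eV.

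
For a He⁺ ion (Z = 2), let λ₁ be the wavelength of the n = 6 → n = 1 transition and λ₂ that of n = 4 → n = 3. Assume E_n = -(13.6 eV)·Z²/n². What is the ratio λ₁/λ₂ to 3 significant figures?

λ ∝ 1/ΔE ∝ 1/(1/n_f² − 1/n_i²), and the Z² and hc factors cancel in the ratio.
λ₁/λ₂ = (1/3² − 1/4²)/(1/1² − 1/6²) = 0.04861/0.9722 = 0.0500.

0.0500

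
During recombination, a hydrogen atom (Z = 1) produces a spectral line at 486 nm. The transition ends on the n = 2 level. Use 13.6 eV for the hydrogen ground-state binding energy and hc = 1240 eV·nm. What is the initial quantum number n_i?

n_i = 4

The photon energy is ΔE = hc/λ = 1240 / 486 = 2.551 eV.
With Z = 1, ΔE = 13.60 × (1/n_f² − 1/n_i²), so 1/n_f² − 1/n_i² = 0.1876.
With n_f = 2: 1/n_i² = 1/4 − 0.1876 = 0.06239, so n_i ≈ 4.00.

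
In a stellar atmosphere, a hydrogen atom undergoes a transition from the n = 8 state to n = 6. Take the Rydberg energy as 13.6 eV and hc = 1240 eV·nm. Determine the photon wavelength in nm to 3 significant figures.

ΔE = 13.60 × (1/6² − 1/8²) = 13.60 × 0.01215 = 0.1653 eV.
λ = hc/ΔE = 1240 / 0.1653 = 7500 nm.

7500 nm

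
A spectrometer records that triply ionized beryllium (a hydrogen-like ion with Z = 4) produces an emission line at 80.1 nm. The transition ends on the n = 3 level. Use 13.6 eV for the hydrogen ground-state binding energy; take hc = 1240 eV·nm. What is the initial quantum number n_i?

The photon energy is ΔE = hc/λ = 1240 / 80.1 = 15.48 eV.
With Z = 4, ΔE = 217.6 × (1/n_f² − 1/n_i²), so 1/n_f² − 1/n_i² = 0.07114.
With n_f = 3: 1/n_i² = 1/9 − 0.07114 = 0.03997, so n_i ≈ 5.00.

n_i = 5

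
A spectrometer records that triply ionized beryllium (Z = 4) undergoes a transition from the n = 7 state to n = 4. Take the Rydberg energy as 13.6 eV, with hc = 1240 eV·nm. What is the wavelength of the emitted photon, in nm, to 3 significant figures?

For Z = 4 the level energies scale as Z², so the effective Rydberg energy is 13.6 × 16 = 217.6 eV.
ΔE = 217.6 × (1/4² − 1/7²) = 217.6 × 0.04209 = 9.159 eV.
λ = hc/ΔE = 1240 / 9.159 = 135 nm.

135 nm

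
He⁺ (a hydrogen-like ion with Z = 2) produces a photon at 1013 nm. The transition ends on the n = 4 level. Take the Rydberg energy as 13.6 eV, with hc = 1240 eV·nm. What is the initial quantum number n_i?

The photon energy is ΔE = hc/λ = 1240 / 1013 = 1.224 eV.
With Z = 2, ΔE = 54.40 × (1/n_f² − 1/n_i²), so 1/n_f² − 1/n_i² = 0.02250.
With n_f = 4: 1/n_i² = 1/16 − 0.02250 = 0.04000, so n_i ≈ 5.00.

n_i = 5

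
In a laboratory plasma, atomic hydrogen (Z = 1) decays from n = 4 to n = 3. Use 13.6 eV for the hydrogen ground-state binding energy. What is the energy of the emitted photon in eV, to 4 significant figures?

E_4 = −13.60/16 = −0.8500 eV and E_3 = −13.60/9 = −1.511 eV.
The photon energy is |E_4 − E_3| = 0.6611 eV.

0.6611 eV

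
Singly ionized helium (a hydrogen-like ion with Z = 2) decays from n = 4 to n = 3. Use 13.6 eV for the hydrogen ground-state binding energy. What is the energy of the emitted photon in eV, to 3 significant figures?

2.64 eV

The Bohr energies scale as Z², so for Z = 2: E_n = −54.40/n² eV.
E_4 = −54.40/16 = −3.400 eV and E_3 = −54.40/9 = −6.044 eV.
The photon energy is |E_4 − E_3| = 2.64 eV.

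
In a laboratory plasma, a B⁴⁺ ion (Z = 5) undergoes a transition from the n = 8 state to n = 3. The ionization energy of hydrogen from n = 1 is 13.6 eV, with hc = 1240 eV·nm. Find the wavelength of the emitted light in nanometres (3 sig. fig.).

For Z = 5 the level energies scale as Z², so the effective Rydberg energy is 13.6 × 25 = 340.0 eV.
ΔE = 340.0 × (1/3² − 1/8²) = 340.0 × 0.09549 = 32.47 eV.
λ = hc/ΔE = 1240 / 32.47 = 38.2 nm.

38.2 nm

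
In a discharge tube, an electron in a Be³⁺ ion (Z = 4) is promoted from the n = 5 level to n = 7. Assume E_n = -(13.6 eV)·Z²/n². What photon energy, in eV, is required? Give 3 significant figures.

The Bohr energies scale as Z², so for Z = 4: E_n = −217.6/n² eV.
E_7 = −217.6/49 = −4.441 eV and E_5 = −217.6/25 = −8.704 eV.
The photon energy is |E_7 − E_5| = 4.26 eV.

4.26 eV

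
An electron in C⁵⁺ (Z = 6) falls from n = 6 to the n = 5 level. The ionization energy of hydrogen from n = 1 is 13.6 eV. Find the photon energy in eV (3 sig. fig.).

5.98 eV

The Bohr energies scale as Z², so for Z = 6: E_n = −489.6/n² eV.
E_6 = −489.6/36 = −13.60 eV and E_5 = −489.6/25 = −19.58 eV.
The photon energy is |E_6 − E_5| = 5.98 eV.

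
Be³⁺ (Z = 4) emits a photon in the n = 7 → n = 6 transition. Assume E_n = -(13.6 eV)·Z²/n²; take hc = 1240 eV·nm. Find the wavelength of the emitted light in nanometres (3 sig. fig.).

773 nm

For Z = 4 the level energies scale as Z², so the effective Rydberg energy is 13.6 × 16 = 217.6 eV.
ΔE = 217.6 × (1/6² − 1/7²) = 217.6 × 0.007370 = 1.604 eV.
λ = hc/ΔE = 1240 / 1.604 = 773 nm.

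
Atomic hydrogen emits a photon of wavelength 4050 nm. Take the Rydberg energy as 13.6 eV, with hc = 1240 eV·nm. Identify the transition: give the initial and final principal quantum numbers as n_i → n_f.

The photon energy is ΔE = hc/λ = 1240 / 4050 = 0.3062 eV.
With Z = 1, ΔE = 13.60 × (1/n_f² − 1/n_i²), so 1/n_f² − 1/n_i² = 0.02251.
Trying n_f = 4 gives 1/n_i² = 0.03999, i.e. n_i ≈ 5; this pair matches.

n_i = 5, n_f = 4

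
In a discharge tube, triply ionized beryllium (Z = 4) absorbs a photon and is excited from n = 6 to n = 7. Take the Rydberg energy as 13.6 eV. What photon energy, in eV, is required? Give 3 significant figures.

The Bohr energies scale as Z², so for Z = 4: E_n = −217.6/n² eV.
E_7 = −217.6/49 = −4.441 eV and E_6 = −217.6/36 = −6.044 eV.
The photon energy is |E_7 − E_6| = 1.60 eV.

1.60 eV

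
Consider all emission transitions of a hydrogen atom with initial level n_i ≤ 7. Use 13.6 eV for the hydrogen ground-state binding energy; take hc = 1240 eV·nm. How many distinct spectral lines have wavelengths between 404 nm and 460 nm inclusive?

Enumerate all n_i → n_f pairs with 1 ≤ n_f < n_i ≤ 7 and compute λ = 1240 / [13.6·1·(1/n_f² − 1/n_i²)].
Lines falling in [404, 460] nm: 6→2 (410.3 nm), 5→2 (434.2 nm).

2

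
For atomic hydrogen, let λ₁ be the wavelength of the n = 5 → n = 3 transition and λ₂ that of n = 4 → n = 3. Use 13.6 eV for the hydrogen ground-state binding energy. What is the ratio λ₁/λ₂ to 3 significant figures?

λ ∝ 1/ΔE ∝ 1/(1/n_f² − 1/n_i²), and the Z² and hc factors cancel in the ratio.
λ₁/λ₂ = (1/3² − 1/4²)/(1/3² − 1/5²) = 0.04861/0.07111 = 0.684.

0.684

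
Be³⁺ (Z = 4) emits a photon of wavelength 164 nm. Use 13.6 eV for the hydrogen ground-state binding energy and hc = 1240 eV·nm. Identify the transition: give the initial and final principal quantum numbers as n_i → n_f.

n_i = 6, n_f = 4

The photon energy is ΔE = hc/λ = 1240 / 164 = 7.561 eV.
With Z = 4, ΔE = 217.6 × (1/n_f² − 1/n_i²), so 1/n_f² − 1/n_i² = 0.03475.
Trying n_f = 4 gives 1/n_i² = 0.02775, i.e. n_i ≈ 6; this pair matches.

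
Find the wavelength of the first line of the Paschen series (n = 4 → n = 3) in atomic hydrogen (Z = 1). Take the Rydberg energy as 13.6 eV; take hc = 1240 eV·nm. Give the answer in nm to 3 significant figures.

The Paschen series terminates on n_f = 3; the first line has n_i = 3+1 = 4.
ΔE = 13.60 × (1/3² − 1/4²) = 0.6611 eV.
λ = 1240 / 0.6611 = 1880 nm.

1880 nm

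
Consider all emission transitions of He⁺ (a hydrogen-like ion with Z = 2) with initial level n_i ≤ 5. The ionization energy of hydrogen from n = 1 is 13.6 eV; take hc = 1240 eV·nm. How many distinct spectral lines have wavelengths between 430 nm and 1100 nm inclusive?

Enumerate all n_i → n_f pairs with 1 ≤ n_f < n_i ≤ 5 and compute λ = 1240 / [13.6·4·(1/n_f² − 1/n_i²)].
Lines falling in [430, 1100] nm: 4→3 (468.9 nm), 5→4 (1013 nm).

2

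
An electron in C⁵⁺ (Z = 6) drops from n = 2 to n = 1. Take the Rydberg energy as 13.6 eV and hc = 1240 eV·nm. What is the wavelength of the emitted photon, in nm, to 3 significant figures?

3.38 nm

For Z = 6 the level energies scale as Z², so the effective Rydberg energy is 13.6 × 36 = 489.6 eV.
ΔE = 489.6 × (1/1² − 1/2²) = 489.6 × 0.7500 = 367.2 eV.
λ = hc/ΔE = 1240 / 367.2 = 3.38 nm.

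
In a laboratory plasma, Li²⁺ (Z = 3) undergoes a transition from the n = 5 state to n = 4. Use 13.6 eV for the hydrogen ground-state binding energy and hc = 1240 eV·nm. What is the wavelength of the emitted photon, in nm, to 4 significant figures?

450.3 nm

For Z = 3 the level energies scale as Z², so the effective Rydberg energy is 13.6 × 9 = 122.4 eV.
ΔE = 122.4 × (1/4² − 1/5²) = 122.4 × 0.02250 = 2.754 eV.
λ = hc/ΔE = 1240 / 2.754 = 450.3 nm.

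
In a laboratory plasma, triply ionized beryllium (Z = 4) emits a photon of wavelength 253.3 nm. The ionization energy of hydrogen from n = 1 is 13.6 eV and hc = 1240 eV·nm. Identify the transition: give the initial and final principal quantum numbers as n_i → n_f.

n_i = 5, n_f = 4

The photon energy is ΔE = hc/λ = 1240 / 253.3 = 4.895 eV.
With Z = 4, ΔE = 217.6 × (1/n_f² − 1/n_i²), so 1/n_f² − 1/n_i² = 0.02250.
Trying n_f = 4 gives 1/n_i² = 0.04000, i.e. n_i ≈ 5; this pair matches.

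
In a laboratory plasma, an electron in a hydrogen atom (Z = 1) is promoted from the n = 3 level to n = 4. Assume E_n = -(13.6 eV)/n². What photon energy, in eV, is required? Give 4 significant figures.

0.6611 eV

E_4 = −13.60/16 = −0.8500 eV and E_3 = −13.60/9 = −1.511 eV.
The photon energy is |E_4 − E_3| = 0.6611 eV.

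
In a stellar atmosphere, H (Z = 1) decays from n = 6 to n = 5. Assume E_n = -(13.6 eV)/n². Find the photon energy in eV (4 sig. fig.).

0.1662 eV

E_6 = −13.60/36 = −0.3778 eV and E_5 = −13.60/25 = −0.5440 eV.
The photon energy is |E_6 − E_5| = 0.1662 eV.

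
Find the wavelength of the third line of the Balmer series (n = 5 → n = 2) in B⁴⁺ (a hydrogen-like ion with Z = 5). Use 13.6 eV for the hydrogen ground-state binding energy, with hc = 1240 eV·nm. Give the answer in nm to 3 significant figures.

The Balmer series terminates on n_f = 2; the third line has n_i = 2+3 = 5.
ΔE = 340.0 × (1/2² − 1/5²) = 71.40 eV.
λ = 1240 / 71.40 = 17.4 nm.

17.4 nm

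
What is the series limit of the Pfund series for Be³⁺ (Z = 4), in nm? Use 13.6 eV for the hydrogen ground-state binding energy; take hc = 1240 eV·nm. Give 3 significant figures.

142 nm

The Pfund series has lower level n_f = 5; the series limit corresponds to n_i → ∞.
ΔE_max = 13.6 × 16 / 5² = 8.704 eV.
λ_min = 1240 / 8.704 = 142 nm.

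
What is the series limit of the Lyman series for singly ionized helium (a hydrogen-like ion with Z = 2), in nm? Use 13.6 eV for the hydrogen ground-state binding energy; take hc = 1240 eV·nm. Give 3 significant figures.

22.8 nm

The Lyman series has lower level n_f = 1; the series limit corresponds to n_i → ∞.
ΔE_max = 13.6 × 4 / 1² = 54.40 eV.
λ_min = 1240 / 54.40 = 22.8 nm.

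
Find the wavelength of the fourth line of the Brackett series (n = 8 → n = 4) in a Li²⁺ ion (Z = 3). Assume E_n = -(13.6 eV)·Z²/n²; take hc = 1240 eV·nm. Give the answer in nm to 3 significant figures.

The Brackett series terminates on n_f = 4; the fourth line has n_i = 4+4 = 8.
ΔE = 122.4 × (1/4² − 1/8²) = 5.738 eV.
λ = 1240 / 5.738 = 216 nm.

216 nm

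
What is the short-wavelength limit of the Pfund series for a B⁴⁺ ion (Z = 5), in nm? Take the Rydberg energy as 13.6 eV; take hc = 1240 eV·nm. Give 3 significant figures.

91.2 nm

The Pfund series has lower level n_f = 5; the series limit corresponds to n_i → ∞.
ΔE_max = 13.6 × 25 / 5² = 13.60 eV.
λ_min = 1240 / 13.60 = 91.2 nm.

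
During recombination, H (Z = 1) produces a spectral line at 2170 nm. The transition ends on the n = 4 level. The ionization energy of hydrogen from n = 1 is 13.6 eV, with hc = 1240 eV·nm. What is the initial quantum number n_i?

n_i = 7

The photon energy is ΔE = hc/λ = 1240 / 2170 = 0.5714 eV.
With Z = 1, ΔE = 13.60 × (1/n_f² − 1/n_i²), so 1/n_f² − 1/n_i² = 0.04202.
With n_f = 4: 1/n_i² = 1/16 − 0.04202 = 0.02048, so n_i ≈ 6.99.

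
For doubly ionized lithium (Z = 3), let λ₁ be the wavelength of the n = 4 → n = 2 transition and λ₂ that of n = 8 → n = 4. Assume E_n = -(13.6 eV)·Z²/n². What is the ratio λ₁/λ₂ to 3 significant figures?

0.250

λ ∝ 1/ΔE ∝ 1/(1/n_f² − 1/n_i²), and the Z² and hc factors cancel in the ratio.
λ₁/λ₂ = (1/4² − 1/8²)/(1/2² − 1/4²) = 0.04688/0.1875 = 0.250.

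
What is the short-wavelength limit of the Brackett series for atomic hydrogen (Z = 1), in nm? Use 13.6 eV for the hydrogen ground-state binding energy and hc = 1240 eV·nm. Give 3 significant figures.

The Brackett series has lower level n_f = 4; the series limit corresponds to n_i → ∞.
ΔE_max = 13.6 × 1 / 4² = 0.8500 eV.
λ_min = 1240 / 0.8500 = 1460 nm.

1460 nm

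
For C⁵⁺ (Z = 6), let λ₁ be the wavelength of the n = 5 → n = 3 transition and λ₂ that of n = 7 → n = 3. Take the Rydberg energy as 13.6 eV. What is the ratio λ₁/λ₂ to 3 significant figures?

1.28

λ ∝ 1/ΔE ∝ 1/(1/n_f² − 1/n_i²), and the Z² and hc factors cancel in the ratio.
λ₁/λ₂ = (1/3² − 1/7²)/(1/3² − 1/5²) = 0.09070/0.07111 = 1.28.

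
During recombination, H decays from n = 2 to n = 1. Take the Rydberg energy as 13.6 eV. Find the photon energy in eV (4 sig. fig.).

E_2 = −13.60/4 = −3.400 eV and E_1 = −13.60/1 = −13.60 eV.
The photon energy is |E_2 − E_1| = 10.20 eV.

10.20 eV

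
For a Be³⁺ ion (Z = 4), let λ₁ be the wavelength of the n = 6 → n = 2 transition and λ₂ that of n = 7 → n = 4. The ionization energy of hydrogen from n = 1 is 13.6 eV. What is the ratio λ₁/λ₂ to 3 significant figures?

λ ∝ 1/ΔE ∝ 1/(1/n_f² − 1/n_i²), and the Z² and hc factors cancel in the ratio.
λ₁/λ₂ = (1/4² − 1/7²)/(1/2² − 1/6²) = 0.04209/0.2222 = 0.189.

0.189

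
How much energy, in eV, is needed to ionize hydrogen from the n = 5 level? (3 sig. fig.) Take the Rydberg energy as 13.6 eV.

0.544 eV

E_5 = −13.60/25 = −0.544 eV, so ionization (to E = 0) requires 0.544 eV.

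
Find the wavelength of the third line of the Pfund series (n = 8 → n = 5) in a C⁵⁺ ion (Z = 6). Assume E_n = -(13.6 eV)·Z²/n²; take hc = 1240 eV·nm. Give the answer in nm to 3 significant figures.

The Pfund series terminates on n_f = 5; the third line has n_i = 5+3 = 8.
ΔE = 489.6 × (1/5² − 1/8²) = 11.93 eV.
λ = 1240 / 11.93 = 104 nm.

104 nm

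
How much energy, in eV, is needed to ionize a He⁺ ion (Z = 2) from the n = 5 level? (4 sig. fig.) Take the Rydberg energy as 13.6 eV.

2.176 eV

E_n = −13.6 Z²/n² = −54.40/n² eV for Z = 2.
E_5 = −54.40/25 = −2.176 eV, so ionization (to E = 0) requires 2.176 eV.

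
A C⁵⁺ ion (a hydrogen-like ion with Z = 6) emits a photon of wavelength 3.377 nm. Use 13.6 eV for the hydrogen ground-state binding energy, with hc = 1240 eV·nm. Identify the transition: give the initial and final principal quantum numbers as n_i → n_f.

The photon energy is ΔE = hc/λ = 1240 / 3.377 = 367.2 eV.
With Z = 6, ΔE = 489.6 × (1/n_f² − 1/n_i²), so 1/n_f² − 1/n_i² = 0.7500.
Trying n_f = 1 gives 1/n_i² = 0.2500, i.e. n_i ≈ 2; this pair matches.

n_i = 2, n_f = 1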